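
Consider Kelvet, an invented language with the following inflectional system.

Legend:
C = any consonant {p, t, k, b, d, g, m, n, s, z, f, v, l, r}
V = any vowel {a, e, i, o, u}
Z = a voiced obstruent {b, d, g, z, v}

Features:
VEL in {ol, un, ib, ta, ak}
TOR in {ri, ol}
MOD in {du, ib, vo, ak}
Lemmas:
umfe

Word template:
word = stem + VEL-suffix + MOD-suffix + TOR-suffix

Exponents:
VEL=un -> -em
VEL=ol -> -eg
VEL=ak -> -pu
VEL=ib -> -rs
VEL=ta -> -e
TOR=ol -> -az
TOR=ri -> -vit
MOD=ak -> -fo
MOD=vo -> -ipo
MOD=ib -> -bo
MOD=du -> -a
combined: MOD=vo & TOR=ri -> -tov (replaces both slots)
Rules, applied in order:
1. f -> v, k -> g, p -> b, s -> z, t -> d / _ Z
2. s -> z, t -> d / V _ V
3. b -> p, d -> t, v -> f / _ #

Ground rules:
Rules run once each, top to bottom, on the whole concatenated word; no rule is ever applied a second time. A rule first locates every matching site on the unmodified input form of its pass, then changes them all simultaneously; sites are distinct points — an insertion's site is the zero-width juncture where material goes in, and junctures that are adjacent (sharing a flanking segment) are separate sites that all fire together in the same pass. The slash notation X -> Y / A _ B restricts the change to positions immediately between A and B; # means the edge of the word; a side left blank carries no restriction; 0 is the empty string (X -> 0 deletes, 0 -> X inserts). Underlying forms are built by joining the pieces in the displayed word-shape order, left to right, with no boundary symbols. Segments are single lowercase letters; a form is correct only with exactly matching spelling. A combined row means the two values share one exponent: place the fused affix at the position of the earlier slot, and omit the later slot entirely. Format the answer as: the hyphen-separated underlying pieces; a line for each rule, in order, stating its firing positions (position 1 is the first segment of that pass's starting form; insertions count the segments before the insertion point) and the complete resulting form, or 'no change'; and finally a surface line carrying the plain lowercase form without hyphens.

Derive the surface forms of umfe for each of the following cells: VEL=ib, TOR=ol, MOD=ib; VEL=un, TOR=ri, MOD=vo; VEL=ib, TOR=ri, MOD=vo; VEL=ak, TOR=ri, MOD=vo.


cell VEL=ib, TOR=ol, MOD=ib:
underlying: umfe-rs-bo-az
1. f -> v, k -> g, p -> b, s -> z, t -> d / _ Z: fires at position(s) 6: umferzboaz
2. s -> z, t -> d / V _ V: no change
3. b -> p, d -> t, v -> f / _ #: no change
surface: umferzboaz

cell VEL=un, TOR=ri, MOD=vo:
underlying: umfe-em-tov
1. f -> v, k -> g, p -> b, s -> z, t -> d / _ Z: no change
2. s -> z, t -> d / V _ V: no change
3. b -> p, d -> t, v -> f / _ #: fires at position(s) 9: umfeemtof
surface: umfeemtof

cell VEL=ib, TOR=ri, MOD=vo:
underlying: umfe-rs-tov
1. f -> v, k -> g, p -> b, s -> z, t -> d / _ Z: no change
2. s -> z, t -> d / V _ V: no change
3. b -> p, d -> t, v -> f / _ #: fires at position(s) 9: umferstof
surface: umferstof

cell VEL=ak, TOR=ri, MOD=vo:
underlying: umfe-pu-tov
1. f -> v, k -> g, p -> b, s -> z, t -> d / _ Z: no change
2. s -> z, t -> d / V _ V: fires at position(s) 7: umfepudov
3. b -> p, d -> t, v -> f / _ #: fires at position(s) 9: umfepudof
surface: umfepudof


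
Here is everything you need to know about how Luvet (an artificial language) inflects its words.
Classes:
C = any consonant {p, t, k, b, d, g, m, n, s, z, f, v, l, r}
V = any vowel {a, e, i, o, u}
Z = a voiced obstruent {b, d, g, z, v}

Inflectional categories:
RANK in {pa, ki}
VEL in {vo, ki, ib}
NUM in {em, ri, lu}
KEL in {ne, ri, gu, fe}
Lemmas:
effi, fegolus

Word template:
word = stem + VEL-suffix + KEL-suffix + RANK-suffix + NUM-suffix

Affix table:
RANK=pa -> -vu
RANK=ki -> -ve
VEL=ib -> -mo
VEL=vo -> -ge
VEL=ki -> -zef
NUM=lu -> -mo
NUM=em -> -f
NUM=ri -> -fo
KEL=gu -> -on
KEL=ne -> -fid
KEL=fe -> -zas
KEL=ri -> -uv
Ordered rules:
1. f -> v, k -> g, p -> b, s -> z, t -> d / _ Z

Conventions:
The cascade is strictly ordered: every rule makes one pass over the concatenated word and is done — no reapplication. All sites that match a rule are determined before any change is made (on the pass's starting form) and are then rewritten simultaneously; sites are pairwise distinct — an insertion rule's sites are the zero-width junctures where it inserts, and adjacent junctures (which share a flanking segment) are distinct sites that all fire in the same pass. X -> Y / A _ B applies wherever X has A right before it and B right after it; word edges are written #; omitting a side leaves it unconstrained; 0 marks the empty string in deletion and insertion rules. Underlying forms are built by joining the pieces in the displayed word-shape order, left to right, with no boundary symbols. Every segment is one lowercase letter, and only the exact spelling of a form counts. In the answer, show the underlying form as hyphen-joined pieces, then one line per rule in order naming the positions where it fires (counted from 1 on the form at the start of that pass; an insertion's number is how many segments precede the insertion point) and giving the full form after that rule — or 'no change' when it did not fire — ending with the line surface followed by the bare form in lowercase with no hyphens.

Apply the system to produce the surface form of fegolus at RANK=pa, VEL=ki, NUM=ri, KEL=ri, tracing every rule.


underlying: fegolus-zef-uv-vu-fo
1. f -> v, k -> g, p -> b, s -> z, t -> d / _ Z: fires at position(s) 7: fegoluzzefuvvufo
surface: fegoluzzefuvvufo


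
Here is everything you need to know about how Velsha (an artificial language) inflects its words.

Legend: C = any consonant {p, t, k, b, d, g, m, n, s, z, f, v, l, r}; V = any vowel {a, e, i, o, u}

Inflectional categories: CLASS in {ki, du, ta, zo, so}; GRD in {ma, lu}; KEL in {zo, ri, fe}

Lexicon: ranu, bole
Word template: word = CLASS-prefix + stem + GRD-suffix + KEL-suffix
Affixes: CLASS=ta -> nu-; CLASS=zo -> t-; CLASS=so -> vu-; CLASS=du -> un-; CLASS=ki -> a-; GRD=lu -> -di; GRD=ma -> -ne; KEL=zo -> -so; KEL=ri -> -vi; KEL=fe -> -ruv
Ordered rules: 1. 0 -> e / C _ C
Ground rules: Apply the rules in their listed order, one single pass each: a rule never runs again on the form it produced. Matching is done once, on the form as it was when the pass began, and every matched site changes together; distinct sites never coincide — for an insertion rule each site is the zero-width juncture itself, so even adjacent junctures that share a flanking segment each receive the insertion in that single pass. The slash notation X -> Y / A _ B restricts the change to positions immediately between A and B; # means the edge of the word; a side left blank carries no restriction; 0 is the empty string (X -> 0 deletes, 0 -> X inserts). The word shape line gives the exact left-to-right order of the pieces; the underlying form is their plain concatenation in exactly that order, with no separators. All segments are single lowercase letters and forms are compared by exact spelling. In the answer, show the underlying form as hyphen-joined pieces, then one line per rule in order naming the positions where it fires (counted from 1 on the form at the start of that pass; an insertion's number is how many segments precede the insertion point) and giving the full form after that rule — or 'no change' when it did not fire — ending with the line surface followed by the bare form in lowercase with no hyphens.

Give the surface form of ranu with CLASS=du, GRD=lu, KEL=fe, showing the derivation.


underlying: un-ranu-di-ruv
1. 0 -> e / C _ C: inserts after position(s) 2: uneranudiruv
surface: uneranudiruv


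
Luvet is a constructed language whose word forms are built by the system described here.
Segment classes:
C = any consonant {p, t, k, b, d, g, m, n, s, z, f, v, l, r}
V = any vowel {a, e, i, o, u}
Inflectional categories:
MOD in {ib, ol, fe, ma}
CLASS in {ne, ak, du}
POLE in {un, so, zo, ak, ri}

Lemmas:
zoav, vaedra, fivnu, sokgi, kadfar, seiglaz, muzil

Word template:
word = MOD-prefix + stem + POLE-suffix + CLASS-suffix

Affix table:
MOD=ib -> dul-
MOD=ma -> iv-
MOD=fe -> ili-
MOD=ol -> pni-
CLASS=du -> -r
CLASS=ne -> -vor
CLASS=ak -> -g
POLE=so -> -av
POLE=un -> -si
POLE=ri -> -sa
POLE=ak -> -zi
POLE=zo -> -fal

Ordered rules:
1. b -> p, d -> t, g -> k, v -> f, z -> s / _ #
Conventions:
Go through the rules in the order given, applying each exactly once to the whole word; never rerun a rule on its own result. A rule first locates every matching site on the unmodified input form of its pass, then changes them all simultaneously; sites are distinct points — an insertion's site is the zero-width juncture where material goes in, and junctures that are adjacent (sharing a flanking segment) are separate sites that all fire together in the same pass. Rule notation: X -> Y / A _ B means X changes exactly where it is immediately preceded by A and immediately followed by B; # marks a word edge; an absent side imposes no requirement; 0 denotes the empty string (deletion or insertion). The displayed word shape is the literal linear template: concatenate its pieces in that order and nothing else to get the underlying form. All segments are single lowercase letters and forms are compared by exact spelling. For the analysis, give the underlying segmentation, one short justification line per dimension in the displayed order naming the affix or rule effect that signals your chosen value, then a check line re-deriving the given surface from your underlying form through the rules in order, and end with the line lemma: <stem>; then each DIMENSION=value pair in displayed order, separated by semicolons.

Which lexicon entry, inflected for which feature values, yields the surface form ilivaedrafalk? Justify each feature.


underlying: ili-vaedra-fal-g
MOD=fe - signalled by the affix ili-
CLASS=ak - signalled by the affix -g
POLE=zo - signalled by the affix -fal
check: ilivaedrafalg -> ilivaedrafalk
lemma: vaedra; MOD=fe; CLASS=ak; POLE=zo


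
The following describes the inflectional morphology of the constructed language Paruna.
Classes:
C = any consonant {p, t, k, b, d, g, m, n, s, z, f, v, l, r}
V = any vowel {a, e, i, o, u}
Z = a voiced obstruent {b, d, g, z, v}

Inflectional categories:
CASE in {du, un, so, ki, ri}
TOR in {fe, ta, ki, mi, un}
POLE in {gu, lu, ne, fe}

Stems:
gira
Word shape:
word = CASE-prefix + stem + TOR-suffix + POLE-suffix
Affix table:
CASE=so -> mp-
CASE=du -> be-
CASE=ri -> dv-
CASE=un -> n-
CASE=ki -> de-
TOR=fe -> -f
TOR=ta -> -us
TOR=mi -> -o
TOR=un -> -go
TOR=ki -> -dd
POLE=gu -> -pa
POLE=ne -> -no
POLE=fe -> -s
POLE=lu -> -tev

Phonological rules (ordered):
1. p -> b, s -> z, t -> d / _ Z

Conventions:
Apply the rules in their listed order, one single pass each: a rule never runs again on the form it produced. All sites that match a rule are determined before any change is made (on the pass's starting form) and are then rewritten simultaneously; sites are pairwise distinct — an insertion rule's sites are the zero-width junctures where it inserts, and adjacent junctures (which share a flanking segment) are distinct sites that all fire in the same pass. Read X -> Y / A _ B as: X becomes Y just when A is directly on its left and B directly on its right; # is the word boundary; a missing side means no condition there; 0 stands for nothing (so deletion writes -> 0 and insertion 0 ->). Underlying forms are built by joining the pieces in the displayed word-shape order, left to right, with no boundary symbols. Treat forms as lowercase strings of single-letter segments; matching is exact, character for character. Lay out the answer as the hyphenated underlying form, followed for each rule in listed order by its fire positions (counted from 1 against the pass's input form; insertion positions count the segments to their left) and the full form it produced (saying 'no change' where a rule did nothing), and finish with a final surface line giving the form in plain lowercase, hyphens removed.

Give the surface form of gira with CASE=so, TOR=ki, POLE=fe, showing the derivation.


underlying: mp-gira-dd-s
1. p -> b, s -> z, t -> d / _ Z: fires at position(s) 2: mbgiradds
surface: mbgiradds


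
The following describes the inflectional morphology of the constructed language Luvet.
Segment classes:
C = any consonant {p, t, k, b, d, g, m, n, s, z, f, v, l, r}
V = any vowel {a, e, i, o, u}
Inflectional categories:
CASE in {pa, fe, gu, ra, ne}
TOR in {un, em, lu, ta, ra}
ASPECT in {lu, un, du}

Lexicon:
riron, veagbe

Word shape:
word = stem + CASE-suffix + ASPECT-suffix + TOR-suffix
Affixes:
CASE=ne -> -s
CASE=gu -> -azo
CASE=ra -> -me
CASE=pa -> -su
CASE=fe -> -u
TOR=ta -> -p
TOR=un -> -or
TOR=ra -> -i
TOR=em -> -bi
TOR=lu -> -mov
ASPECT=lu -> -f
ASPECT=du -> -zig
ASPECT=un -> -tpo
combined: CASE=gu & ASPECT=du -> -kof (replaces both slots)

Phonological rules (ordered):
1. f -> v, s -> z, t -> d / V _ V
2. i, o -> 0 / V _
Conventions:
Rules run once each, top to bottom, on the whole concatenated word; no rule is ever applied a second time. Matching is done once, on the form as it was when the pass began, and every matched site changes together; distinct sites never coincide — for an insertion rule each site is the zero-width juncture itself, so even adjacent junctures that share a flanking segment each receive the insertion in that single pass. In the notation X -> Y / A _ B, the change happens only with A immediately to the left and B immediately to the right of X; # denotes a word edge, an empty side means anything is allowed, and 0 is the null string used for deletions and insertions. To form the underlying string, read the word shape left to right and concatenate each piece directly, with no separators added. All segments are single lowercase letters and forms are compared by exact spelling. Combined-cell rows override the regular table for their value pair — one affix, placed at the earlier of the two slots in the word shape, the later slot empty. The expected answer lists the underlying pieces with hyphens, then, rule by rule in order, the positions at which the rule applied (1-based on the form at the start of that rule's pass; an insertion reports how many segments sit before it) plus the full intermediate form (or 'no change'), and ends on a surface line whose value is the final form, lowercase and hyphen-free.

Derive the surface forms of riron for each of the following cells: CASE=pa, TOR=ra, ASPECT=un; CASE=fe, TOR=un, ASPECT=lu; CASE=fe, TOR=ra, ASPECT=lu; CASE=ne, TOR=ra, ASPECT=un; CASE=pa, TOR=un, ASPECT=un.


cell CASE=pa, TOR=ra, ASPECT=un:
underlying: riron-su-tpo-i
1. f -> v, s -> z, t -> d / V _ V: no change
2. i, o -> 0 / V _: fires at position(s) 11: rironsutpo
surface: rironsutpo

cell CASE=fe, TOR=un, ASPECT=lu:
underlying: riron-u-f-or
1. f -> v, s -> z, t -> d / V _ V: fires at position(s) 7: rironuvor
2. i, o -> 0 / V _: no change
surface: rironuvor

cell CASE=fe, TOR=ra, ASPECT=lu:
underlying: riron-u-f-i
1. f -> v, s -> z, t -> d / V _ V: fires at position(s) 7: rironuvi
2. i, o -> 0 / V _: no change
surface: rironuvi

cell CASE=ne, TOR=ra, ASPECT=un:
underlying: riron-s-tpo-i
1. f -> v, s -> z, t -> d / V _ V: no change
2. i, o -> 0 / V _: fires at position(s) 10: rironstpo
surface: rironstpo

cell CASE=pa, TOR=un, ASPECT=un:
underlying: riron-su-tpo-or
1. f -> v, s -> z, t -> d / V _ V: no change
2. i, o -> 0 / V _: fires at position(s) 11: rironsutpor
surface: rironsutpor


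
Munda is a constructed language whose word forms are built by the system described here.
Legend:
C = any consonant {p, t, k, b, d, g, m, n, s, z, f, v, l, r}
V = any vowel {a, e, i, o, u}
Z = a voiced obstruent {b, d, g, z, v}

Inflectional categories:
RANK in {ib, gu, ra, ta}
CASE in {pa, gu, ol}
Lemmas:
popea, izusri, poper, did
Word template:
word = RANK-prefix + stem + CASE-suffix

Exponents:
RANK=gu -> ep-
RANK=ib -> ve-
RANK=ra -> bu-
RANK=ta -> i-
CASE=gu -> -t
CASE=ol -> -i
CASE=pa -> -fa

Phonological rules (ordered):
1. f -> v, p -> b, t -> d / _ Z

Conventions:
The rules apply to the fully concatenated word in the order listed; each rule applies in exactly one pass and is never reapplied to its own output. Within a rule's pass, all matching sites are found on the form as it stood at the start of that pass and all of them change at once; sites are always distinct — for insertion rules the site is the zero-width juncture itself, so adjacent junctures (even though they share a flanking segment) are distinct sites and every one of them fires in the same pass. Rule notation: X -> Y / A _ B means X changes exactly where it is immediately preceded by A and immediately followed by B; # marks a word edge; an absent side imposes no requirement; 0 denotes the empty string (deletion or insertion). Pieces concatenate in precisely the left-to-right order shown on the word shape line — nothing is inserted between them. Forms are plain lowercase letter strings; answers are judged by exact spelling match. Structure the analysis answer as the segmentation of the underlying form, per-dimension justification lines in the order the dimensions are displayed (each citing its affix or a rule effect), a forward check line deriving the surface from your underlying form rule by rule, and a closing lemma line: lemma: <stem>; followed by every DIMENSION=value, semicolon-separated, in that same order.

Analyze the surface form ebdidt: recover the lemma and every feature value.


underlying: ep-did-t
RANK=gu - signalled by the affix ep-
CASE=gu - signalled by the affix -t
check: epdidt -> ebdidt
lemma: did; RANK=gu; CASE=gu


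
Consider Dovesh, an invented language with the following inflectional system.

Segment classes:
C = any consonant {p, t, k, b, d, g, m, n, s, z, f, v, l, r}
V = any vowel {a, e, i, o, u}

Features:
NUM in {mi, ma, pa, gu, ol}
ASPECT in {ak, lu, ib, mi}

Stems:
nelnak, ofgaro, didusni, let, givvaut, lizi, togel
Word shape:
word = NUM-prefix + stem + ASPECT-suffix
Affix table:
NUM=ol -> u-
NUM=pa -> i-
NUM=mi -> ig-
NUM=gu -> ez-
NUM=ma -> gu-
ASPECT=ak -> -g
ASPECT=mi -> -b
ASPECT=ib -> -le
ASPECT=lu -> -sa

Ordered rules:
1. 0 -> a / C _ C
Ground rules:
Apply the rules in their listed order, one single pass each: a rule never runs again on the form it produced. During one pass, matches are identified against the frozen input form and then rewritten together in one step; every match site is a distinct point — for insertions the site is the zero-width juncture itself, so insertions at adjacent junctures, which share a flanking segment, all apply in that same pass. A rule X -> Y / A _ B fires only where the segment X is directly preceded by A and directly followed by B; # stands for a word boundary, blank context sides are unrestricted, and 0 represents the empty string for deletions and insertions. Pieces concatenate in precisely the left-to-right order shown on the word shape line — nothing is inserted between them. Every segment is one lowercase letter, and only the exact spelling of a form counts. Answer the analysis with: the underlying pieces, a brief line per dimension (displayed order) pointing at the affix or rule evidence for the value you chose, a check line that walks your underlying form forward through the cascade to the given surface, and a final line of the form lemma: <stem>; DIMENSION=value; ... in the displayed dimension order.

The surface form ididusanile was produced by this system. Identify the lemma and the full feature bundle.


underlying: i-didusni-le
NUM=pa - signalled by the affix i-
ASPECT=ib - signalled by the affix -le
check: ididusnile -> ididusanile
lemma: didusni; NUM=pa; ASPECT=ib


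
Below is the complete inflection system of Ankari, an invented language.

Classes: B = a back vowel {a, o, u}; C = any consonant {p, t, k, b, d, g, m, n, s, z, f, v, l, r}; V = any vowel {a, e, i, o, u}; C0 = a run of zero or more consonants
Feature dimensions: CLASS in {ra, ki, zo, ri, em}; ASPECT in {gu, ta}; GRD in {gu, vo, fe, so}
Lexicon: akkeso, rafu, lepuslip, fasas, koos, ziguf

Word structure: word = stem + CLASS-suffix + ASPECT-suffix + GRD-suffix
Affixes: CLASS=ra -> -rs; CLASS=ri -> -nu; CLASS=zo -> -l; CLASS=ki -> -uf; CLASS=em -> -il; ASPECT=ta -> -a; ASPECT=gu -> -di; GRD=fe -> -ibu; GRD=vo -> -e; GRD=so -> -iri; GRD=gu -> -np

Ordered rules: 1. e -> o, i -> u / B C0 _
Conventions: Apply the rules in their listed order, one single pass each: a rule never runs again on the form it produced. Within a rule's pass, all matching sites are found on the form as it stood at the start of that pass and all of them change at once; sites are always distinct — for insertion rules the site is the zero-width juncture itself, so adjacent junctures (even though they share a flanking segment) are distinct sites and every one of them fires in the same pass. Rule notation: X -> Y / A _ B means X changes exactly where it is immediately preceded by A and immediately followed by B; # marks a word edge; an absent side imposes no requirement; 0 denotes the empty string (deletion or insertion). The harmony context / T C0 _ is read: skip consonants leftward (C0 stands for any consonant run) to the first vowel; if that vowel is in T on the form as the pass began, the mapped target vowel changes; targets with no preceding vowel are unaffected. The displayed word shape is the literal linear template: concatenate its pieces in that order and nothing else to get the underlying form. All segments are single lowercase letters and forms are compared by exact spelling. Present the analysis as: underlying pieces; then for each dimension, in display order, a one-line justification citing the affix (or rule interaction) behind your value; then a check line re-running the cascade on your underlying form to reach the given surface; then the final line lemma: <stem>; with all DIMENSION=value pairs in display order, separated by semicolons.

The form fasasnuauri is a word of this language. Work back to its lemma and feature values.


underlying: fasas-nu-a-iri
CLASS=ri - signalled by the affix -nu
ASPECT=ta - signalled by the affix -a
GRD=so - signalled by the affix -iri
check: fasasnuairi -> fasasnuauri
lemma: fasas; CLASS=ri; ASPECT=ta; GRD=so


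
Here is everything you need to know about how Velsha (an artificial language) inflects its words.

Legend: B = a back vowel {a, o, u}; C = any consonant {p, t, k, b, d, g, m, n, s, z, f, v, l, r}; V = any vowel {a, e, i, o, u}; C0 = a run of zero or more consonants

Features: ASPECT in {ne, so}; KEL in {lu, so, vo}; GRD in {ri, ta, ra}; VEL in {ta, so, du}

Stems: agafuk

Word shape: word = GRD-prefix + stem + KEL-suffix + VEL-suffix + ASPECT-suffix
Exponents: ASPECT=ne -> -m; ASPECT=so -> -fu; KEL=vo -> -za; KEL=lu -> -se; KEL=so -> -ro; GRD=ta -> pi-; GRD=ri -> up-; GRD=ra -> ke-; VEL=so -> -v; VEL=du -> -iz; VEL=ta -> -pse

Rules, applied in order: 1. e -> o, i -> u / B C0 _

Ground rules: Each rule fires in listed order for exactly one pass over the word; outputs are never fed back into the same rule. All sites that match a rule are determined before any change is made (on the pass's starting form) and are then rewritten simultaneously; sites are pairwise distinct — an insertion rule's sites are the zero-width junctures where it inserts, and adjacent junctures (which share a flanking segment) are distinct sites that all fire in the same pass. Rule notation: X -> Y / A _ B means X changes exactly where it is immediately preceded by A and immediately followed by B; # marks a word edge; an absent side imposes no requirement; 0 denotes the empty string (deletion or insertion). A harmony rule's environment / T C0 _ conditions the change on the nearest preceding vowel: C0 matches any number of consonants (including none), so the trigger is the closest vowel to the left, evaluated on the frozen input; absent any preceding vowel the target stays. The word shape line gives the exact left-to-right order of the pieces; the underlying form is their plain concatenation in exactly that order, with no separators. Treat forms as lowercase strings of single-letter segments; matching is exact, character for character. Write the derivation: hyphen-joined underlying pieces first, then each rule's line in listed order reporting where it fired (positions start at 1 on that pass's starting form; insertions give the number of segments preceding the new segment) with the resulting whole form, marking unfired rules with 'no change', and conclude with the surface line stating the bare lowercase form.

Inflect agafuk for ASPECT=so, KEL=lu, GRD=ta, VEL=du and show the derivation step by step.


underlying: pi-agafuk-se-iz-fu
1. e -> o, i -> u / B C0 _: fires at position(s) 10: piagafuksoizfu
surface: piagafuksoizfu


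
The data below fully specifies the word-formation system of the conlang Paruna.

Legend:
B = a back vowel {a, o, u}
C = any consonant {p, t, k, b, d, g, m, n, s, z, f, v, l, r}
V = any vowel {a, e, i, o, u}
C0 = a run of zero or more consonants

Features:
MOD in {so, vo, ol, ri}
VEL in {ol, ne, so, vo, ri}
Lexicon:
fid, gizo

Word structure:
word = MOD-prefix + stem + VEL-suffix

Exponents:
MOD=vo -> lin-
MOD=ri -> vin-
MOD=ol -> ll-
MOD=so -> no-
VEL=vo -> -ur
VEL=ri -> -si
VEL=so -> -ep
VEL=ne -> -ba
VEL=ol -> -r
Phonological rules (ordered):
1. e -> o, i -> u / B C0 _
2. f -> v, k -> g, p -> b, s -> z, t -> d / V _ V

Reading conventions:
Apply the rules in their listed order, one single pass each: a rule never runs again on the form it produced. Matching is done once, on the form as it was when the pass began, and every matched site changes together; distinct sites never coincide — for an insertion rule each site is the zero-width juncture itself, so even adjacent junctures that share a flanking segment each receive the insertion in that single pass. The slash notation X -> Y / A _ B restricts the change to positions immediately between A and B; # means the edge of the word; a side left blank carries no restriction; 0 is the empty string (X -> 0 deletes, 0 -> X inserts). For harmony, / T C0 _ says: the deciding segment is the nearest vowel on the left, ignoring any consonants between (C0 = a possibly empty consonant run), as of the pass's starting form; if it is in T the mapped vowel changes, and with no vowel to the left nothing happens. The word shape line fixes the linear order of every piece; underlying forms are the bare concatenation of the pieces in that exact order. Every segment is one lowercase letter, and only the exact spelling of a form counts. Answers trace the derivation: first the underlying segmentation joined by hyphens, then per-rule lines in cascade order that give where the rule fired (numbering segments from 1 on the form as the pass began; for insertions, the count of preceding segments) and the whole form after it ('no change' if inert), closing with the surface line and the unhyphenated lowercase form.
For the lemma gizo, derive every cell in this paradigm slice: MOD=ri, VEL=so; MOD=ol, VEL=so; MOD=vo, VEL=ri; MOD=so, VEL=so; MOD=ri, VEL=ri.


cell MOD=ri, VEL=so:
underlying: vin-gizo-ep
1. e -> o, i -> u / B C0 _: fires at position(s) 8: vingizoop
2. f -> v, k -> g, p -> b, s -> z, t -> d / V _ V: no change
surface: vingizoop

cell MOD=ol, VEL=so:
underlying: ll-gizo-ep
1. e -> o, i -> u / B C0 _: fires at position(s) 7: llgizoop
2. f -> v, k -> g, p -> b, s -> z, t -> d / V _ V: no change
surface: llgizoop

cell MOD=vo, VEL=ri:
underlying: lin-gizo-si
1. e -> o, i -> u / B C0 _: fires at position(s) 9: lingizosu
2. f -> v, k -> g, p -> b, s -> z, t -> d / V _ V: fires at position(s) 8: lingizozu
surface: lingizozu

cell MOD=so, VEL=so:
underlying: no-gizo-ep
1. e -> o, i -> u / B C0 _: fires at position(s) 4, 7: noguzoop
2. f -> v, k -> g, p -> b, s -> z, t -> d / V _ V: no change
surface: noguzoop

cell MOD=ri, VEL=ri:
underlying: vin-gizo-si
1. e -> o, i -> u / B C0 _: fires at position(s) 9: vingizosu
2. f -> v, k -> g, p -> b, s -> z, t -> d / V _ V: fires at position(s) 8: vingizozu
surface: vingizozu


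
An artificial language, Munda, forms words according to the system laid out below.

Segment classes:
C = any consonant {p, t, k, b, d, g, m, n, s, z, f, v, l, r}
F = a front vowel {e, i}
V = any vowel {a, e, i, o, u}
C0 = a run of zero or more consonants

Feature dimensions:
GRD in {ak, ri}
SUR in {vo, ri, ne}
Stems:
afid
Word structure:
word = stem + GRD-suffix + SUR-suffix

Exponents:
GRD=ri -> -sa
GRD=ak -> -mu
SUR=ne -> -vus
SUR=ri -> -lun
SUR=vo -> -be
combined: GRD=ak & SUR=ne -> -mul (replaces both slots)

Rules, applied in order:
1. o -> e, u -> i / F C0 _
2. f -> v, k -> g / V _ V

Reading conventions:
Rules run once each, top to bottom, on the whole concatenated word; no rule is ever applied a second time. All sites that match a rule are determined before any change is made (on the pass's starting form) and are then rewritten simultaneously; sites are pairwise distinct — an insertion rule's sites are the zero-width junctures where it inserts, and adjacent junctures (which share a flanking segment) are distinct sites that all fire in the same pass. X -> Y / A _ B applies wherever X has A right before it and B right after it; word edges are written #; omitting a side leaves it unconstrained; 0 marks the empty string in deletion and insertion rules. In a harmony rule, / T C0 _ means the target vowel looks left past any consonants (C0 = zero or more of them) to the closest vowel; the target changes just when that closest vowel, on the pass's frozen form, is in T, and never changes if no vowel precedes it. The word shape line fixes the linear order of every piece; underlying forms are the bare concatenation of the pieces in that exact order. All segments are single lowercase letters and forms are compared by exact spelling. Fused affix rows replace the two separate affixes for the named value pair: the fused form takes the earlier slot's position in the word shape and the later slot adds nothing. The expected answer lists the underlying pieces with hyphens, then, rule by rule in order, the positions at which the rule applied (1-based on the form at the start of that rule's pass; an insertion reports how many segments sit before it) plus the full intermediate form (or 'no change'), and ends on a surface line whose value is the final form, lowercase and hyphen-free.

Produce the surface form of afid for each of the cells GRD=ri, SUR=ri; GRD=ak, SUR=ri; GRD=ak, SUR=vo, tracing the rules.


cell GRD=ri, SUR=ri:
underlying: afid-sa-lun
1. o -> e, u -> i / F C0 _: no change
2. f -> v, k -> g / V _ V: fires at position(s) 2: avidsalun
surface: avidsalun

cell GRD=ak, SUR=ri:
underlying: afid-mu-lun
1. o -> e, u -> i / F C0 _: fires at position(s) 6: afidmilun
2. f -> v, k -> g / V _ V: fires at position(s) 2: avidmilun
surface: avidmilun

cell GRD=ak, SUR=vo:
underlying: afid-mu-be
1. o -> e, u -> i / F C0 _: fires at position(s) 6: afidmibe
2. f -> v, k -> g / V _ V: fires at position(s) 2: avidmibe
surface: avidmibe


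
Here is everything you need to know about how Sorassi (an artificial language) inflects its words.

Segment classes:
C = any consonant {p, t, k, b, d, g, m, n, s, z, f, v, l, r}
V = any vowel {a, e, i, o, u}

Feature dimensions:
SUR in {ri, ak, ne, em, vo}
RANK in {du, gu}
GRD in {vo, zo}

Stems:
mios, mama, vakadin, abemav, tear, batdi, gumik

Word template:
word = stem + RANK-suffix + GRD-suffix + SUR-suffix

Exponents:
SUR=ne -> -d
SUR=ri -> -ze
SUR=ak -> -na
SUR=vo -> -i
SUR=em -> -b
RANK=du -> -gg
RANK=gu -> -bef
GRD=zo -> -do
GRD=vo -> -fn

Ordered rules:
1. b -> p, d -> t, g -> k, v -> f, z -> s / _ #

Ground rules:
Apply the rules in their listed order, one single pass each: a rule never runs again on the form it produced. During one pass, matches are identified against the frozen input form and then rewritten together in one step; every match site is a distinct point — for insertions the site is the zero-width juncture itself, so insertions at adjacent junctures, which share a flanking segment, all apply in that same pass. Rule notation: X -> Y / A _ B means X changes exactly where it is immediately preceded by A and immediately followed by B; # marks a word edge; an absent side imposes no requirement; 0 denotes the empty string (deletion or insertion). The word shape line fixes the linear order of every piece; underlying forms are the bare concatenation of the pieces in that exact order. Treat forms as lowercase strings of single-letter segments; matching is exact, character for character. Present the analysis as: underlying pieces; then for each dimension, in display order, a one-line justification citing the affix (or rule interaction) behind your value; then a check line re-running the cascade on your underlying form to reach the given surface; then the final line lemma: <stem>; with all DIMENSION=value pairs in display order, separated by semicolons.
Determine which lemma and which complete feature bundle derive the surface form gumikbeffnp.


underlying: gumik-bef-fn-b
SUR=em - signalled by the affix -b
RANK=gu - signalled by the affix -bef
GRD=vo - signalled by the affix -fn
check: gumikbeffnb -> gumikbeffnp
lemma: gumik; SUR=em; RANK=gu; GRD=vo


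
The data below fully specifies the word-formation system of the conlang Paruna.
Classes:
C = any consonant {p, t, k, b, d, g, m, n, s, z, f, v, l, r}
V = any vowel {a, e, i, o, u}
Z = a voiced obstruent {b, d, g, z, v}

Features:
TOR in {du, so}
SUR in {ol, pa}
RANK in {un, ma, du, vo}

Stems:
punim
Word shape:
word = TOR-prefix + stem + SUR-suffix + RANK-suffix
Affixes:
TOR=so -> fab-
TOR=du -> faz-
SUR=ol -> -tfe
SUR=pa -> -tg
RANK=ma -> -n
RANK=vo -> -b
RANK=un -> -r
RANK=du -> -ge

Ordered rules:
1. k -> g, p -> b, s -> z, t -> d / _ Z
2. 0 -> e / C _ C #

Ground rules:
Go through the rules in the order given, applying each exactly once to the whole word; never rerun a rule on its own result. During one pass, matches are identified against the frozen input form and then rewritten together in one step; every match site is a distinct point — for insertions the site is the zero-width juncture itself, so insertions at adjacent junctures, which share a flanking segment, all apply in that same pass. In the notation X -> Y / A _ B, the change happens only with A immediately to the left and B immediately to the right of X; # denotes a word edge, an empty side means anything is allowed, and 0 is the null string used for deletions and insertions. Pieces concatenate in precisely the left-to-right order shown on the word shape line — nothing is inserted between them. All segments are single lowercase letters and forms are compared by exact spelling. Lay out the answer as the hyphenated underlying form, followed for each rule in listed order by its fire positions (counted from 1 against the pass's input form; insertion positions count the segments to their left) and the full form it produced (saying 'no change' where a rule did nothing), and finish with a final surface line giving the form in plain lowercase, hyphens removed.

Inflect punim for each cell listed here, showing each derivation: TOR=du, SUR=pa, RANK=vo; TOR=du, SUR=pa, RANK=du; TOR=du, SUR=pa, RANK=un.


cell TOR=du, SUR=pa, RANK=vo:
underlying: faz-punim-tg-b
1. k -> g, p -> b, s -> z, t -> d / _ Z: fires at position(s) 9: fazpunimdgb
2. 0 -> e / C _ C #: inserts after position(s) 10: fazpunimdgeb
surface: fazpunimdgeb

cell TOR=du, SUR=pa, RANK=du:
underlying: faz-punim-tg-ge
1. k -> g, p -> b, s -> z, t -> d / _ Z: fires at position(s) 9: fazpunimdgge
2. 0 -> e / C _ C #: no change
surface: fazpunimdgge

cell TOR=du, SUR=pa, RANK=un:
underlying: faz-punim-tg-r
1. k -> g, p -> b, s -> z, t -> d / _ Z: fires at position(s) 9: fazpunimdgr
2. 0 -> e / C _ C #: inserts after position(s) 10: fazpunimdger
surface: fazpunimdger


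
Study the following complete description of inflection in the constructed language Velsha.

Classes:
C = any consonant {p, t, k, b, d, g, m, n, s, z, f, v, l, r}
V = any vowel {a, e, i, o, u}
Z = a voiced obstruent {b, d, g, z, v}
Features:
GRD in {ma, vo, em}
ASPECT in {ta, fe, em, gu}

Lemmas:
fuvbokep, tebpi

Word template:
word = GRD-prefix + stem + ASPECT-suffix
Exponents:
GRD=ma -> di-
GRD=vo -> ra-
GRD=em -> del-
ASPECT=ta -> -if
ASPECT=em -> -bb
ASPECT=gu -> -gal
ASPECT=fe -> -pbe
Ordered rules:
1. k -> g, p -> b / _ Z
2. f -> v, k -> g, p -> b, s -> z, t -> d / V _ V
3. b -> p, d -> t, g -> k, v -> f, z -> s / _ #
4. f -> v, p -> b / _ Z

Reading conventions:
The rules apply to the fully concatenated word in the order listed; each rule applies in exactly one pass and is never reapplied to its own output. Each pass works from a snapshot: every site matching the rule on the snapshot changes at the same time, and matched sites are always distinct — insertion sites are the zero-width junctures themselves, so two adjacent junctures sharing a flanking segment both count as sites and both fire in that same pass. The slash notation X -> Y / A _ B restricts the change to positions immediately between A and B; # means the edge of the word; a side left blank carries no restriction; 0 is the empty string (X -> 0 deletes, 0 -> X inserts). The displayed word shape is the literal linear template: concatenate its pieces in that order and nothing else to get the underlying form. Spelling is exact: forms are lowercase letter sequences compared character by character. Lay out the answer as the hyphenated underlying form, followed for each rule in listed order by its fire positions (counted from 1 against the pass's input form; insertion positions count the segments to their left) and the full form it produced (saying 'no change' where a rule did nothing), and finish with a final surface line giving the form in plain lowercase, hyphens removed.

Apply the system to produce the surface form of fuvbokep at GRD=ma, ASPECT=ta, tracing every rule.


underlying: di-fuvbokep-if
1. k -> g, p -> b / _ Z: no change
2. f -> v, k -> g, p -> b, s -> z, t -> d / V _ V: fires at position(s) 3, 8, 10: divuvbogebif
3. b -> p, d -> t, g -> k, v -> f, z -> s / _ #: no change
4. f -> v, p -> b / _ Z: no change
surface: divuvbogebif


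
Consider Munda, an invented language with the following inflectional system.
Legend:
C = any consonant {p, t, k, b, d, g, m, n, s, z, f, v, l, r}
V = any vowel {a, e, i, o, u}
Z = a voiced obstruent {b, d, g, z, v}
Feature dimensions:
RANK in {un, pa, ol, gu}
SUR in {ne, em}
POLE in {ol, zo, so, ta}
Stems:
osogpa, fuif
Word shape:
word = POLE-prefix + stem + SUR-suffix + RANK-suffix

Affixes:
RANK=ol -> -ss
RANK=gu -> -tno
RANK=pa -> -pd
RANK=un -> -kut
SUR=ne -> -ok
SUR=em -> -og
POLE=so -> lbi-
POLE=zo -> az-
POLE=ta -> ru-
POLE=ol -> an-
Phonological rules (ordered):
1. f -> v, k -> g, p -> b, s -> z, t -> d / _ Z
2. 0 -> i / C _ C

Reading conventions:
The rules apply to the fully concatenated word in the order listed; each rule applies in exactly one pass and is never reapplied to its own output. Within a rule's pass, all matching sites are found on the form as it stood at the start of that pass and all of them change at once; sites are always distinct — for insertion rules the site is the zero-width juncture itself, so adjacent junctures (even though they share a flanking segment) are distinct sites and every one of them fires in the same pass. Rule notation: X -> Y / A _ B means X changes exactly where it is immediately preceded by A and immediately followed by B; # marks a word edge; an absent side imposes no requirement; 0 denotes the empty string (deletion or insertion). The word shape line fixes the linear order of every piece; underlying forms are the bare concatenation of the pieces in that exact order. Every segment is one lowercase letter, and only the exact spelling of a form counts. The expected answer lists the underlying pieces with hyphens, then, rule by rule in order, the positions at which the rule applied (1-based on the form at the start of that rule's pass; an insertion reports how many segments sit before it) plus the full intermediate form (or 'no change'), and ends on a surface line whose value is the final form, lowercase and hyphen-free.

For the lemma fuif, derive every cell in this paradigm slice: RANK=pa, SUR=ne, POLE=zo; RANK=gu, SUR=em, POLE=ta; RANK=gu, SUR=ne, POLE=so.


cell RANK=pa, SUR=ne, POLE=zo:
underlying: az-fuif-ok-pd
1. f -> v, k -> g, p -> b, s -> z, t -> d / _ Z: fires at position(s) 9: azfuifokbd
2. 0 -> i / C _ C: inserts after position(s) 2, 8, 9: azifuifokibid
surface: azifuifokibid

cell RANK=gu, SUR=em, POLE=ta:
underlying: ru-fuif-og-tno
1. f -> v, k -> g, p -> b, s -> z, t -> d / _ Z: no change
2. 0 -> i / C _ C: inserts after position(s) 8, 9: rufuifogitino
surface: rufuifogitino

cell RANK=gu, SUR=ne, POLE=so:
underlying: lbi-fuif-ok-tno
1. f -> v, k -> g, p -> b, s -> z, t -> d / _ Z: no change
2. 0 -> i / C _ C: inserts after position(s) 1, 9, 10: libifuifokitino
surface: libifuifokitino
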